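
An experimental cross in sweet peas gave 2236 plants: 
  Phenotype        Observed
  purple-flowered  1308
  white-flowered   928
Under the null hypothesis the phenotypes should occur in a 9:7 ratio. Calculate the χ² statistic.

The 9:7 ratio has 16 parts, so with N = 2236 the expected counts are:
  purple-flowered: 2236 × 9/16 = 1257.75
  white-flowered: 2236 × 7/16 = 978.25
χ² = Σ (O − E)² / E
  purple-flowered: (1308 − 1257.75)² / 1257.75 = 2.0076
  white-flowered: (928 − 978.25)² / 978.25 = 2.5812
χ² = 2.0076 + 2.5812 = 4.5888 ≈ 4.589

4.589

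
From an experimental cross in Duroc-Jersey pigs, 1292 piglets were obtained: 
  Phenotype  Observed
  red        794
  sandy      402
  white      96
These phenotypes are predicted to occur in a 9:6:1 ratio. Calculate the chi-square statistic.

23.151

Under the 9:6:1 hypothesis (Σ ratio = 16, N = 1292):
  red: 1292 × 9/16 = 726.75
  sandy: 1292 × 6/16 = 484.5
  white: 1292 × 1/16 = 80.75
χ² = Σ (O − E)² / E
  red: (794 − 726.75)² / 726.75 = 6.2230
  sandy: (402 − 484.5)² / 484.5 = 14.0480
  white: (96 − 80.75)² / 80.75 = 2.8800
χ² = 6.2230 + 14.0480 + 2.8800 = 23.151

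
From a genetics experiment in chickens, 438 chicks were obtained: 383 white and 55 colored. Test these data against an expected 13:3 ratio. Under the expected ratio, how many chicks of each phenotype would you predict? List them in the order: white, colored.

The 13:3 ratio has 16 parts, so with N = 438 the expected counts are:
  white: 438 × 13/16 = 355.875
  colored: 438 × 3/16 = 82.125

355.875, 82.125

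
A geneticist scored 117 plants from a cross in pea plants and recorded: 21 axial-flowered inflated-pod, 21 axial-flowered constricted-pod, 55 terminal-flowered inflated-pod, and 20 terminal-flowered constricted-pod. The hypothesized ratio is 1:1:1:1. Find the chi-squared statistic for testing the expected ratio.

30.248

Under the 1:1:1:1 hypothesis (Σ ratio = 4, N = 117):
  axial-flowered inflated-pod: 117 × 1/4 = 29.25
  axial-flowered constricted-pod: 117 × 1/4 = 29.25
  terminal-flowered inflated-pod: 117 × 1/4 = 29.25
  terminal-flowered constricted-pod: 117 × 1/4 = 29.25
χ² = Σ (O − E)² / E
  axial-flowered inflated-pod: (21 − 29.25)² / 29.25 = 2.3269
  axial-flowered constricted-pod: (21 − 29.25)² / 29.25 = 2.3269
  terminal-flowered inflated-pod: (55 − 29.25)² / 29.25 = 22.6688
  terminal-flowered constricted-pod: (20 − 29.25)² / 29.25 = 2.9252
χ² = 2.3269 + 2.3269 + 22.6688 + 2.9252 = 30.2478 ≈ 30.248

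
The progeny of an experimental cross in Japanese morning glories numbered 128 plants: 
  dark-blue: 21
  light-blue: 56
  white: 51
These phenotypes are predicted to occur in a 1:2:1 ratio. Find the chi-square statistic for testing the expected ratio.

The 1:2:1 ratio has 4 parts, so with N = 128 the expected counts are:
  dark-blue: 128 × 1/4 = 32
  light-blue: 128 × 2/4 = 64
  white: 128 × 1/4 = 32
χ² = Σ (O − E)² / E
  dark-blue: (21 − 32)² / 32 = 3.7812
  light-blue: (56 − 64)² / 64 = 1.0000
  white: (51 − 32)² / 32 = 11.2812
χ² = 3.7812 + 1.0000 + 11.2812 = 16.0624 ≈ 16.062

16.062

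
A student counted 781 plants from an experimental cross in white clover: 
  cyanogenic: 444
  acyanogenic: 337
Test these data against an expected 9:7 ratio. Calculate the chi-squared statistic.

Total ratio parts = 16. Expected numbers out of 781:
  cyanogenic: 781 × 9/16 = 439.3125
  acyanogenic: 781 × 7/16 = 341.6875
χ² = Σ (O − E)² / E
  cyanogenic: (444 − 439.3125)² / 439.3125 = 0.0500
  acyanogenic: (337 − 341.6875)² / 341.6875 = 0.0643
χ² = 0.0500 + 0.0643 = 0.1143 ≈ 0.114

0.114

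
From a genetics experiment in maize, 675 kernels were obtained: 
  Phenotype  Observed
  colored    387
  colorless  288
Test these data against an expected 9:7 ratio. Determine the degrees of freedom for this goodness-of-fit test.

A goodness-of-fit test with 2 phenotype classes has df = 2 − 1 = 1.

1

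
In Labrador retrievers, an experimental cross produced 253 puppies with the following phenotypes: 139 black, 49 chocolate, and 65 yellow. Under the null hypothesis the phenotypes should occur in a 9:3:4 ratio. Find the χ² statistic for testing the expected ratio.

Under the 9:3:4 hypothesis (Σ ratio = 16, N = 253):
  black: 253 × 9/16 = 142.3125
  chocolate: 253 × 3/16 = 47.4375
  yellow: 253 × 4/16 = 63.25
χ² = Σ (O − E)² / E
  black: (139 − 142.3125)² / 142.3125 = 0.0771
  chocolate: (49 − 47.4375)² / 47.4375 = 0.0515
  yellow: (65 − 63.25)² / 63.25 = 0.0484
χ² = 0.0771 + 0.0515 + 0.0484 = 0.177

0.177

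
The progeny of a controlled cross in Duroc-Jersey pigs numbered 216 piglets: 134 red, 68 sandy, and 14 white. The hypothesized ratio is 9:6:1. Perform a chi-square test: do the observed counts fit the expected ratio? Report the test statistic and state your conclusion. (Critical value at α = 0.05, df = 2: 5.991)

The 9:6:1 ratio has 16 parts, so with N = 216 the expected counts are:
  red: 216 × 9/16 = 121.5
  sandy: 216 × 6/16 = 81
  white: 216 × 1/16 = 13.5
χ² = Σ (O − E)² / E
  red: (134 − 121.5)² / 121.5 = 1.2860
  sandy: (68 − 81)² / 81 = 2.0864
  white: (14 − 13.5)² / 13.5 = 0.0185
χ² = 1.2860 + 2.0864 + 0.0185 = 3.3909 ≈ 3.391
Degrees of freedom = 3 − 1 = 2; critical value at α = 0.05 is 5.991.
Since 3.391 < 5.991, we fail to reject the null hypothesis — the data are consistent with the 9:6:1 ratio.

3.391; consistent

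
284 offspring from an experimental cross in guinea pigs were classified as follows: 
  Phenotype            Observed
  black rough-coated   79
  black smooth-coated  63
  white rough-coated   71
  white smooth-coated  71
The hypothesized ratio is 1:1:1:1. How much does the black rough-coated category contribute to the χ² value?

0.901

Expected counts for N = 284 under a 1:1:1:1 ratio (total parts = 4):
  black rough-coated: 284 × 1/4 = 71
  black smooth-coated: 284 × 1/4 = 71
  white rough-coated: 284 × 1/4 = 71
  white smooth-coated: 284 × 1/4 = 71
Contribution of black rough-coated: (79 − 71)² / 71 = 0.9014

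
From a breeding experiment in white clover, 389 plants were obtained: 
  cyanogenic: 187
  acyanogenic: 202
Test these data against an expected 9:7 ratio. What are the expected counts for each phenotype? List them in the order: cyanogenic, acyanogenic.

218.8125, 170.1875

Expected counts for N = 389 under a 9:7 ratio (total parts = 16):
  cyanogenic: 389 × 9/16 = 218.8125
  acyanogenic: 389 × 7/16 = 170.1875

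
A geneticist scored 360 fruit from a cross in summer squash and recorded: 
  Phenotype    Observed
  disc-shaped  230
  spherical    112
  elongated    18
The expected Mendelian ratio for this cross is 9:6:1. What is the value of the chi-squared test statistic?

The 9:6:1 ratio has 16 parts, so with N = 360 the expected counts are:
  disc-shaped: 360 × 9/16 = 202.5
  spherical: 360 × 6/16 = 135
  elongated: 360 × 1/16 = 22.5
χ² = Σ (O − E)² / E
  disc-shaped: (230 − 202.5)² / 202.5 = 3.7346
  spherical: (112 − 135)² / 135 = 3.9185
  elongated: (18 − 22.5)² / 22.5 = 0.9000
χ² = 3.7346 + 3.9185 + 0.9000 = 8.5531 ≈ 8.553

8.553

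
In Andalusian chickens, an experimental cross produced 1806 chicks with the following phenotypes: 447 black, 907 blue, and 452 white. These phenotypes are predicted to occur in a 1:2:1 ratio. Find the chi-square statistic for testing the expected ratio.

0.063

Under the 1:2:1 hypothesis (Σ ratio = 4, N = 1806):
  black: 1806 × 1/4 = 451.5
  blue: 1806 × 2/4 = 903
  white: 1806 × 1/4 = 451.5
χ² = Σ (O − E)² / E
  black: (447 − 451.5)² / 451.5 = 0.0449
  blue: (907 − 903)² / 903 = 0.0177
  white: (452 − 451.5)² / 451.5 = 0.0006
χ² = 0.0449 + 0.0177 + 0.0006 = 0.0632 ≈ 0.063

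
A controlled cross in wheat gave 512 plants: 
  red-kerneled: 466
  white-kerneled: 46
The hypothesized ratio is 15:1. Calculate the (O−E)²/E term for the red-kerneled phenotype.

0.408

The 15:1 ratio has 16 parts, so with N = 512 the expected counts are:
  red-kerneled: 512 × 15/16 = 480
  white-kerneled: 512 × 1/16 = 32
Contribution of red-kerneled: (466 − 480)² / 480 = 0.4083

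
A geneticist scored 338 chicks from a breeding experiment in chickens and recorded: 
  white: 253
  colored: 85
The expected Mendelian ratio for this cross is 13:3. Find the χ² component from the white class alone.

Under the 13:3 hypothesis (Σ ratio = 16, N = 338):
  white: 338 × 13/16 = 274.625
  colored: 338 × 3/16 = 63.375
Contribution of white: (253 − 274.625)² / 274.625 = 1.7028

1.703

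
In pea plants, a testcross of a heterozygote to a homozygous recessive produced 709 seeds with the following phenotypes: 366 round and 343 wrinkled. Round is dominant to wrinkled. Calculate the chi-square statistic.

0.746

A testcross of a heterozygote (Aa × aa) gives a 1:1 phenotypic ratio.
Total ratio parts = 2. Expected numbers out of 709:
  round: 709 × 1/2 = 354.5
  wrinkled: 709 × 1/2 = 354.5
χ² = Σ (O − E)² / E
  round: (366 − 354.5)² / 354.5 = 0.3731
  wrinkled: (343 − 354.5)² / 354.5 = 0.3731
χ² = 0.3731 + 0.3731 = 0.7462 ≈ 0.746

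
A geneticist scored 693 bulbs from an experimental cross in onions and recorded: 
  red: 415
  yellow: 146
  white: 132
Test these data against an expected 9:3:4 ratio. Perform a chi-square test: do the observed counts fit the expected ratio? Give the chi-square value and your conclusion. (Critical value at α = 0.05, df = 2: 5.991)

Total ratio parts = 16. Expected numbers out of 693:
  red: 693 × 9/16 = 389.8125
  yellow: 693 × 3/16 = 129.9375
  white: 693 × 4/16 = 173.25
χ² = Σ (O − E)² / E
  red: (415 − 389.8125)² / 389.8125 = 1.6275
  yellow: (146 − 129.9375)² / 129.9375 = 1.9856
  white: (132 − 173.25)² / 173.25 = 9.8214
χ² = 1.6275 + 1.9856 + 9.8214 = 13.4345 ≈ 13.435
Degrees of freedom = 3 − 1 = 2; critical value at α = 0.05 is 5.991.
Since 13.435 > 5.991, we reject the null hypothesis — the data do not fit the 9:3:4 ratio.

13.435; not consistent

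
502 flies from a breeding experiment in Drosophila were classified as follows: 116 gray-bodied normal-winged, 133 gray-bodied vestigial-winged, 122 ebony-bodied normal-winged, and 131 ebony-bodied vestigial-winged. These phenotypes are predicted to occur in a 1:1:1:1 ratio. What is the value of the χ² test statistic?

Under the 1:1:1:1 hypothesis (Σ ratio = 4, N = 502):
  gray-bodied normal-winged: 502 × 1/4 = 125.5
  gray-bodied vestigial-winged: 502 × 1/4 = 125.5
  ebony-bodied normal-winged: 502 × 1/4 = 125.5
  ebony-bodied vestigial-winged: 502 × 1/4 = 125.5
χ² = Σ (O − E)² / E
  gray-bodied normal-winged: (116 − 125.5)² / 125.5 = 0.7191
  gray-bodied vestigial-winged: (133 − 125.5)² / 125.5 = 0.4482
  ebony-bodied normal-winged: (122 − 125.5)² / 125.5 = 0.0976
  ebony-bodied vestigial-winged: (131 − 125.5)² / 125.5 = 0.2410
χ² = 0.7191 + 0.4482 + 0.0976 + 0.2410 = 1.5059 ≈ 1.506

1.506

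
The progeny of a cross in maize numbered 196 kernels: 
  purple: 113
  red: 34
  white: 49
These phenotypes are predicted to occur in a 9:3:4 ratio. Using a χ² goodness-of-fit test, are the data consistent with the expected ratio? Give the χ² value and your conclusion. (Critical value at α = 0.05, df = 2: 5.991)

The 9:3:4 ratio has 16 parts, so with N = 196 the expected counts are:
  purple: 196 × 9/16 = 110.25
  red: 196 × 3/16 = 36.75
  white: 196 × 4/16 = 49
χ² = Σ (O − E)² / E
  purple: (113 − 110.25)² / 110.25 = 0.0686
  red: (34 − 36.75)² / 36.75 = 0.2058
  white: (49 − 49)² / 49 = 0.0000
χ² = 0.0686 + 0.2058 + 0.0000 = 0.2744 ≈ 0.274
Degrees of freedom = 3 − 1 = 2; critical value at α = 0.05 is 5.991.
Since 0.274 < 5.991, we fail to reject the null hypothesis — the data are consistent with the 9:3:4 ratio.

0.274; consistent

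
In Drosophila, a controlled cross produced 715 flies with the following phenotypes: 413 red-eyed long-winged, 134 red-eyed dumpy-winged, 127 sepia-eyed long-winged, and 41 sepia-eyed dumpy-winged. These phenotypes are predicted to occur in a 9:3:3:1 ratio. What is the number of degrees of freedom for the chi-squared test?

A goodness-of-fit test with 4 phenotype classes has df = 4 − 1 = 3.

3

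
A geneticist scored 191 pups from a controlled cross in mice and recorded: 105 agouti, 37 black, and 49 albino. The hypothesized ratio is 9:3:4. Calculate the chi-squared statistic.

0.127

Under the 9:3:4 hypothesis (Σ ratio = 16, N = 191):
  agouti: 191 × 9/16 = 107.4375
  black: 191 × 3/16 = 35.8125
  albino: 191 × 4/16 = 47.75
χ² = Σ (O − E)² / E
  agouti: (105 − 107.4375)² / 107.4375 = 0.0553
  black: (37 − 35.8125)² / 35.8125 = 0.0394
  albino: (49 − 47.75)² / 47.75 = 0.0327
χ² = 0.0553 + 0.0394 + 0.0327 = 0.1274 ≈ 0.127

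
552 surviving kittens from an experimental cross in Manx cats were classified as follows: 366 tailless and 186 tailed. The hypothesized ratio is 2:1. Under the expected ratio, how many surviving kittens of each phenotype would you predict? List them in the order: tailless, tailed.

368, 184

Expected counts for N = 552 under a 2:1 ratio (total parts = 3):
  tailless: 552 × 2/3 = 368
  tailed: 552 × 1/3 = 184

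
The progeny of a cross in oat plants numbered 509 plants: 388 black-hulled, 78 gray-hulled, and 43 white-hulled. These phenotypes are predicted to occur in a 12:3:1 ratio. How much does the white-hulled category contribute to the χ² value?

Total ratio parts = 16. Expected numbers out of 509:
  black-hulled: 509 × 12/16 = 381.75
  gray-hulled: 509 × 3/16 = 95.4375
  white-hulled: 509 × 1/16 = 31.8125
Contribution of white-hulled: (43 − 31.8125)² / 31.8125 = 3.9343

3.934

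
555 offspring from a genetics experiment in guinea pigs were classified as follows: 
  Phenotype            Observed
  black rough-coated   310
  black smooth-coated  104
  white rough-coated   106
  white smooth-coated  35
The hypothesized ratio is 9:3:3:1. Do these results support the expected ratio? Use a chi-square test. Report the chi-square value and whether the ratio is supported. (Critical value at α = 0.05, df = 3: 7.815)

0.054; consistent

Expected counts for N = 555 under a 9:3:3:1 ratio (total parts = 16):
  black rough-coated: 555 × 9/16 = 312.1875
  black smooth-coated: 555 × 3/16 = 104.0625
  white rough-coated: 555 × 3/16 = 104.0625
  white smooth-coated: 555 × 1/16 = 34.6875
χ² = Σ (O − E)² / E
  black rough-coated: (310 − 312.1875)² / 312.1875 = 0.0153
  black smooth-coated: (104 − 104.0625)² / 104.0625 = 0.0000
  white rough-coated: (106 − 104.0625)² / 104.0625 = 0.0361
  white smooth-coated: (35 − 34.6875)² / 34.6875 = 0.0028
χ² = 0.0153 + 0.0000 + 0.0361 + 0.0028 = 0.0542 ≈ 0.054
Degrees of freedom = 4 − 1 = 3; critical value at α = 0.05 is 7.815.
Since 0.054 < 7.815, we fail to reject the null hypothesis — the data are consistent with the 9:3:3:1 ratio.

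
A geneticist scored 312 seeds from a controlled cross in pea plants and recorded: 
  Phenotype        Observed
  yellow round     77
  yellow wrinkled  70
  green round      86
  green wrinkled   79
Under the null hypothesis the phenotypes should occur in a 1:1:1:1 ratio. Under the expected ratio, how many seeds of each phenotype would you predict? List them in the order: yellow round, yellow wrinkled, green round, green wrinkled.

78, 78, 78, 78

Total ratio parts = 4. Expected numbers out of 312:
  yellow round: 312 × 1/4 = 78
  yellow wrinkled: 312 × 1/4 = 78
  green round: 312 × 1/4 = 78
  green wrinkled: 312 × 1/4 = 78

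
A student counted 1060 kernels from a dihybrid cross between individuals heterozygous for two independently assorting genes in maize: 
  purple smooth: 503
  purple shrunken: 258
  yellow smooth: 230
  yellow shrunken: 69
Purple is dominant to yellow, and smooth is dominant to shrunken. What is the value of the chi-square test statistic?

37.275

A dihybrid F₂ with independent assortment and complete dominance at both loci gives a 9:3:3:1 phenotypic ratio.
Under the 9:3:3:1 hypothesis (Σ ratio = 16, N = 1060):
  purple smooth: 1060 × 9/16 = 596.25
  purple shrunken: 1060 × 3/16 = 198.75
  yellow smooth: 1060 × 3/16 = 198.75
  yellow shrunken: 1060 × 1/16 = 66.25
χ² = Σ (O − E)² / E
  purple smooth: (503 − 596.25)² / 596.25 = 14.5838
  purple shrunken: (258 − 198.75)² / 198.75 = 17.6632
  yellow smooth: (230 − 198.75)² / 198.75 = 4.9135
  yellow shrunken: (69 − 66.25)² / 66.25 = 0.1142
χ² = 14.5838 + 17.6632 + 4.9135 + 0.1142 = 37.2747 ≈ 37.275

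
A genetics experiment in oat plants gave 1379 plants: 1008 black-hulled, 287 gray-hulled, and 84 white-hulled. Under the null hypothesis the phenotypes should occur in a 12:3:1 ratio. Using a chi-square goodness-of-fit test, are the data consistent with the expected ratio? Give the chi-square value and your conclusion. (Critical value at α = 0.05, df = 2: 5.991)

3.849; consistent

The 12:3:1 ratio has 16 parts, so with N = 1379 the expected counts are:
  black-hulled: 1379 × 12/16 = 1034.25
  gray-hulled: 1379 × 3/16 = 258.5625
  white-hulled: 1379 × 1/16 = 86.1875
χ² = Σ (O − E)² / E
  black-hulled: (1008 − 1034.25)² / 1034.25 = 0.6662
  gray-hulled: (287 − 258.5625)² / 258.5625 = 3.1276
  white-hulled: (84 − 86.1875)² / 86.1875 = 0.0555
χ² = 0.6662 + 3.1276 + 0.0555 = 3.8493 ≈ 3.849
Degrees of freedom = 3 − 1 = 2; critical value at α = 0.05 is 5.991.
Since 3.849 < 5.991, we fail to reject the null hypothesis — the data are consistent with the 12:3:1 ratio.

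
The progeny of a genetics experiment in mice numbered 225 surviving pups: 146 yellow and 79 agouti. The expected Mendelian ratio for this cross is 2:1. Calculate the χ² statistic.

Total ratio parts = 3. Expected numbers out of 225:
  yellow: 225 × 2/3 = 150
  agouti: 225 × 1/3 = 75
χ² = Σ (O − E)² / E
  yellow: (146 − 150)² / 150 = 0.1067
  agouti: (79 − 75)² / 75 = 0.2133
χ² = 0.1067 + 0.2133 = 0.320

0.320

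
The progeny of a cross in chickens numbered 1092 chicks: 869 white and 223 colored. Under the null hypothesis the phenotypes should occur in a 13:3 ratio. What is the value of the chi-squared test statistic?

2.002

Under the 13:3 hypothesis (Σ ratio = 16, N = 1092):
  white: 1092 × 13/16 = 887.25
  colored: 1092 × 3/16 = 204.75
χ² = Σ (O − E)² / E
  white: (869 − 887.25)² / 887.25 = 0.3754
  colored: (223 − 204.75)² / 204.75 = 1.6267
χ² = 0.3754 + 1.6267 = 2.0021 ≈ 2.002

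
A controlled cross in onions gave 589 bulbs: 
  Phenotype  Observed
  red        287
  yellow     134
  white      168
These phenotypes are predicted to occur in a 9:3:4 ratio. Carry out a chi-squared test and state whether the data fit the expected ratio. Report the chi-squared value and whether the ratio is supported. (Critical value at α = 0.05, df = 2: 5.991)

13.878; not consistent

Under the 9:3:4 hypothesis (Σ ratio = 16, N = 589):
  red: 589 × 9/16 = 331.3125
  yellow: 589 × 3/16 = 110.4375
  white: 589 × 4/16 = 147.25
χ² = Σ (O − E)² / E
  red: (287 − 331.3125)² / 331.3125 = 5.9267
  yellow: (134 − 110.4375)² / 110.4375 = 5.0272
  white: (168 − 147.25)² / 147.25 = 2.9240
χ² = 5.9267 + 5.0272 + 2.9240 = 13.8779 ≈ 13.878
Degrees of freedom = 3 − 1 = 2; critical value at α = 0.05 is 5.991.
Since 13.878 > 5.991, we reject the null hypothesis — the data do not fit the 9:3:4 ratio.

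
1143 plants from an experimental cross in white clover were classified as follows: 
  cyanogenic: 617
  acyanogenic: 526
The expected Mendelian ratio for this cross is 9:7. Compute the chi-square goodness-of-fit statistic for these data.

2.392

The 9:7 ratio has 16 parts, so with N = 1143 the expected counts are:
  cyanogenic: 1143 × 9/16 = 642.9375
  acyanogenic: 1143 × 7/16 = 500.0625
χ² = Σ (O − E)² / E
  cyanogenic: (617 − 642.9375)² / 642.9375 = 1.0464
  acyanogenic: (526 − 500.0625)² / 500.0625 = 1.3453
χ² = 1.0464 + 1.3453 = 2.3917 ≈ 2.392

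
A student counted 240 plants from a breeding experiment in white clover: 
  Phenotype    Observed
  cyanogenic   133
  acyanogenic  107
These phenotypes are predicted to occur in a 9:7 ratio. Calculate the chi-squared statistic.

0.068

The 9:7 ratio has 16 parts, so with N = 240 the expected counts are:
  cyanogenic: 240 × 9/16 = 135
  acyanogenic: 240 × 7/16 = 105
χ² = Σ (O − E)² / E
  cyanogenic: (133 − 135)² / 135 = 0.0296
  acyanogenic: (107 − 105)² / 105 = 0.0381
χ² = 0.0296 + 0.0381 = 0.0677 ≈ 0.068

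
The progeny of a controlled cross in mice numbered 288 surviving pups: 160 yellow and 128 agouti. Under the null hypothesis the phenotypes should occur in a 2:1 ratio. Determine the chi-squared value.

Expected counts for N = 288 under a 2:1 ratio (total parts = 3):
  yellow: 288 × 2/3 = 192
  agouti: 288 × 1/3 = 96
χ² = Σ (O − E)² / E
  yellow: (160 − 192)² / 192 = 5.3333
  agouti: (128 − 96)² / 96 = 10.6667
χ² = 5.3333 + 10.6667 = 16.000

16.000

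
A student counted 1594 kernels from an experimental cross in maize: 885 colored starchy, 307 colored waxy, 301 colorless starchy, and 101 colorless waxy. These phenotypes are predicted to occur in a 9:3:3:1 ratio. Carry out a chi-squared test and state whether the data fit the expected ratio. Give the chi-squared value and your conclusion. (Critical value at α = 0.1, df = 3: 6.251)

0.406; consistent

Total ratio parts = 16. Expected numbers out of 1594:
  colored starchy: 1594 × 9/16 = 896.625
  colored waxy: 1594 × 3/16 = 298.875
  colorless starchy: 1594 × 3/16 = 298.875
  colorless waxy: 1594 × 1/16 = 99.625
χ² = Σ (O − E)² / E
  colored starchy: (885 − 896.625)² / 896.625 = 0.1507
  colored waxy: (307 − 298.875)² / 298.875 = 0.2209
  colorless starchy: (301 − 298.875)² / 298.875 = 0.0151
  colorless waxy: (101 − 99.625)² / 99.625 = 0.0190
χ² = 0.1507 + 0.2209 + 0.0151 + 0.0190 = 0.4057 ≈ 0.406
Degrees of freedom = 4 − 1 = 3; critical value at α = 0.1 is 6.251.
Since 0.406 < 6.251, we fail to reject the null hypothesis — the data are consistent with the 9:3:3:1 ratio.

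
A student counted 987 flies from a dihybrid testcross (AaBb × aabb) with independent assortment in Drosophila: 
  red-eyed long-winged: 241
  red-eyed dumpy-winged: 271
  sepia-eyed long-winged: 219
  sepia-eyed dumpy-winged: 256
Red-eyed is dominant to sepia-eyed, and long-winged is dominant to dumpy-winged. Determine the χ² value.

A dihybrid testcross with independent assortment gives a 1:1:1:1 ratio.
Total ratio parts = 4. Expected numbers out of 987:
  red-eyed long-winged: 987 × 1/4 = 246.75
  red-eyed dumpy-winged: 987 × 1/4 = 246.75
  sepia-eyed long-winged: 987 × 1/4 = 246.75
  sepia-eyed dumpy-winged: 987 × 1/4 = 246.75
χ² = Σ (O − E)² / E
  red-eyed long-winged: (241 − 246.75)² / 246.75 = 0.1340
  red-eyed dumpy-winged: (271 − 246.75)² / 246.75 = 2.3832
  sepia-eyed long-winged: (219 − 246.75)² / 246.75 = 3.1208
  sepia-eyed dumpy-winged: (256 − 246.75)² / 246.75 = 0.3468
χ² = 0.1340 + 2.3832 + 3.1208 + 0.3468 = 5.9848 ≈ 5.985

5.985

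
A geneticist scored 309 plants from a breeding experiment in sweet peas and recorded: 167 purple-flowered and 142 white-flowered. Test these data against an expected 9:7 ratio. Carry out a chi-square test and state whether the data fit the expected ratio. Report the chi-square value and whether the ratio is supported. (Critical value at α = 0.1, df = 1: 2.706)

Expected counts for N = 309 under a 9:7 ratio (total parts = 16):
  purple-flowered: 309 × 9/16 = 173.8125
  white-flowered: 309 × 7/16 = 135.1875
χ² = Σ (O − E)² / E
  purple-flowered: (167 − 173.8125)² / 173.8125 = 0.2670
  white-flowered: (142 − 135.1875)² / 135.1875 = 0.3433
χ² = 0.2670 + 0.3433 = 0.6103 ≈ 0.610
Degrees of freedom = 2 − 1 = 1; critical value at α = 0.1 is 2.706.
Since 0.610 < 2.706, we fail to reject the null hypothesis — the data are consistent with the 9:7 ratio.

0.610; consistent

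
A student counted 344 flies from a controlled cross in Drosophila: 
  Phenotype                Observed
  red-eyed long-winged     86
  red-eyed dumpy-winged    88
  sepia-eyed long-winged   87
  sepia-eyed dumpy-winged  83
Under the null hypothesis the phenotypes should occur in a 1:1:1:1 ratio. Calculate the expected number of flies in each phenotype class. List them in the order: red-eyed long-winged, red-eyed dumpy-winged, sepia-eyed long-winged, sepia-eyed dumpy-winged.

Total ratio parts = 4. Expected numbers out of 344:
  red-eyed long-winged: 344 × 1/4 = 86
  red-eyed dumpy-winged: 344 × 1/4 = 86
  sepia-eyed long-winged: 344 × 1/4 = 86
  sepia-eyed dumpy-winged: 344 × 1/4 = 86

86, 86, 86, 86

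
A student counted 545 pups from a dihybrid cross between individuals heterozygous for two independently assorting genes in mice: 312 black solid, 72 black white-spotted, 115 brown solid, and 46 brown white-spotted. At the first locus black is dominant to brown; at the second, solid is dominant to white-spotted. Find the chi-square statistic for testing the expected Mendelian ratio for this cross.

A dihybrid F₂ with independent assortment and complete dominance at both loci gives a 9:3:3:1 phenotypic ratio.
The 9:3:3:1 ratio has 16 parts, so with N = 545 the expected counts are:
  black solid: 545 × 9/16 = 306.5625
  black white-spotted: 545 × 3/16 = 102.1875
  brown solid: 545 × 3/16 = 102.1875
  brown white-spotted: 545 × 1/16 = 34.0625
χ² = Σ (O − E)² / E
  black solid: (312 − 306.5625)² / 306.5625 = 0.0964
  black white-spotted: (72 − 102.1875)² / 102.1875 = 8.9178
  brown solid: (115 − 102.1875)² / 102.1875 = 1.6065
  brown white-spotted: (46 − 34.0625)² / 34.0625 = 4.1836
χ² = 0.0964 + 8.9178 + 1.6065 + 4.1836 = 14.8043 ≈ 14.804

14.804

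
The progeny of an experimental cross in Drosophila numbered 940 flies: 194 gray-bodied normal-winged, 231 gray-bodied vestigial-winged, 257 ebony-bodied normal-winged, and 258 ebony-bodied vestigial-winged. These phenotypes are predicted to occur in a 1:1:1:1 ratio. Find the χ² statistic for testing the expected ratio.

11.532

The 1:1:1:1 ratio has 4 parts, so with N = 940 the expected counts are:
  gray-bodied normal-winged: 940 × 1/4 = 235
  gray-bodied vestigial-winged: 940 × 1/4 = 235
  ebony-bodied normal-winged: 940 × 1/4 = 235
  ebony-bodied vestigial-winged: 940 × 1/4 = 235
χ² = Σ (O − E)² / E
  gray-bodied normal-winged: (194 − 235)² / 235 = 7.1532
  gray-bodied vestigial-winged: (231 − 235)² / 235 = 0.0681
  ebony-bodied normal-winged: (257 − 235)² / 235 = 2.0596
  ebony-bodied vestigial-winged: (258 − 235)² / 235 = 2.2511
χ² = 7.1532 + 0.0681 + 2.0596 + 2.2511 = 11.532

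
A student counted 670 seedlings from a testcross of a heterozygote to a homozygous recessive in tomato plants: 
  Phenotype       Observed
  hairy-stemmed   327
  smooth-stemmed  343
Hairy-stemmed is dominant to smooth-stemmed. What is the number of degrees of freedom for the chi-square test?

A testcross of a heterozygote (Aa × aa) gives a 1:1 phenotypic ratio.
A goodness-of-fit test with 2 phenotype classes has df = 2 − 1 = 1.

1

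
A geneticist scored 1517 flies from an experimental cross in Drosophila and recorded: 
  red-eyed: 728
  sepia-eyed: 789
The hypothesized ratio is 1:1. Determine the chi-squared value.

Under the 1:1 hypothesis (Σ ratio = 2, N = 1517):
  red-eyed: 1517 × 1/2 = 758.5
  sepia-eyed: 1517 × 1/2 = 758.5
χ² = Σ (O − E)² / E
  red-eyed: (728 − 758.5)² / 758.5 = 1.2264
  sepia-eyed: (789 − 758.5)² / 758.5 = 1.2264
χ² = 1.2264 + 1.2264 = 2.4528 ≈ 2.453

2.453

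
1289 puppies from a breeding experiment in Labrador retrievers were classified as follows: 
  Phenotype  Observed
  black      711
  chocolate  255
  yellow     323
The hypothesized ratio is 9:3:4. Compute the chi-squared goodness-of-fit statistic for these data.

The 9:3:4 ratio has 16 parts, so with N = 1289 the expected counts are:
  black: 1289 × 9/16 = 725.0625
  chocolate: 1289 × 3/16 = 241.6875
  yellow: 1289 × 4/16 = 322.25
χ² = Σ (O − E)² / E
  black: (711 − 725.0625)² / 725.0625 = 0.2727
  chocolate: (255 − 241.6875)² / 241.6875 = 0.7333
  yellow: (323 − 322.25)² / 322.25 = 0.0017
χ² = 0.2727 + 0.7333 + 0.0017 = 1.0077 ≈ 1.008

1.008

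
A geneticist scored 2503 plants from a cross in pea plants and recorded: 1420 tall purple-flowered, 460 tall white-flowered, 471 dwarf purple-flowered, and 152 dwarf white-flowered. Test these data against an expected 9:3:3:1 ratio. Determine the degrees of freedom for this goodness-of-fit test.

A goodness-of-fit test with 4 phenotype classes has df = 4 − 1 = 3.

3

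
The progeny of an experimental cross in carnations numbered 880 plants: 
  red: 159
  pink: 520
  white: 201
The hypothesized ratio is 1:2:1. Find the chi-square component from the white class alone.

1.641

Under the 1:2:1 hypothesis (Σ ratio = 4, N = 880):
  red: 880 × 1/4 = 220
  pink: 880 × 2/4 = 440
  white: 880 × 1/4 = 220
Contribution of white: (201 − 220)² / 220 = 1.6409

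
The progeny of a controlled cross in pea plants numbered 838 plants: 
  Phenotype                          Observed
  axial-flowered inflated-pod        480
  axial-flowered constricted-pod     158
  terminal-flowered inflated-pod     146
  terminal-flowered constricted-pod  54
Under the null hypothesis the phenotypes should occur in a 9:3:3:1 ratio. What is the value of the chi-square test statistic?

1.001

Total ratio parts = 16. Expected numbers out of 838:
  axial-flowered inflated-pod: 838 × 9/16 = 471.375
  axial-flowered constricted-pod: 838 × 3/16 = 157.125
  terminal-flowered inflated-pod: 838 × 3/16 = 157.125
  terminal-flowered constricted-pod: 838 × 1/16 = 52.375
χ² = Σ (O − E)² / E
  axial-flowered inflated-pod: (480 − 471.375)² / 471.375 = 0.1578
  axial-flowered constricted-pod: (158 − 157.125)² / 157.125 = 0.0049
  terminal-flowered inflated-pod: (146 − 157.125)² / 157.125 = 0.7877
  terminal-flowered constricted-pod: (54 − 52.375)² / 52.375 = 0.0504
χ² = 0.1578 + 0.0049 + 0.7877 + 0.0504 = 1.0008 ≈ 1.001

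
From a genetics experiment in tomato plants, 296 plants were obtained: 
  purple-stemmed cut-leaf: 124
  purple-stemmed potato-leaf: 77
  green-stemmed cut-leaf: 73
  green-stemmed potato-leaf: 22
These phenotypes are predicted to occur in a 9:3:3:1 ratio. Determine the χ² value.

Under the 9:3:3:1 hypothesis (Σ ratio = 16, N = 296):
  purple-stemmed cut-leaf: 296 × 9/16 = 166.5
  purple-stemmed potato-leaf: 296 × 3/16 = 55.5
  green-stemmed cut-leaf: 296 × 3/16 = 55.5
  green-stemmed potato-leaf: 296 × 1/16 = 18.5
χ² = Σ (O − E)² / E
  purple-stemmed cut-leaf: (124 − 166.5)² / 166.5 = 10.8483
  purple-stemmed potato-leaf: (77 − 55.5)² / 55.5 = 8.3288
  green-stemmed cut-leaf: (73 − 55.5)² / 55.5 = 5.5180
  green-stemmed potato-leaf: (22 − 18.5)² / 18.5 = 0.6622
χ² = 10.8483 + 8.3288 + 5.5180 + 0.6622 = 25.3573 ≈ 25.357

25.357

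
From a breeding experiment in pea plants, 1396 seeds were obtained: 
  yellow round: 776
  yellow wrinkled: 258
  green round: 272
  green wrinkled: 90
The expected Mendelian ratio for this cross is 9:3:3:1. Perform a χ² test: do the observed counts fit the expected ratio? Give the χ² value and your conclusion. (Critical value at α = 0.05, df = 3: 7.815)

0.651; consistent

Total ratio parts = 16. Expected numbers out of 1396:
  yellow round: 1396 × 9/16 = 785.25
  yellow wrinkled: 1396 × 3/16 = 261.75
  green round: 1396 × 3/16 = 261.75
  green wrinkled: 1396 × 1/16 = 87.25
χ² = Σ (O − E)² / E
  yellow round: (776 − 785.25)² / 785.25 = 0.1090
  yellow wrinkled: (258 − 261.75)² / 261.75 = 0.0537
  green round: (272 − 261.75)² / 261.75 = 0.4014
  green wrinkled: (90 − 87.25)² / 87.25 = 0.0867
χ² = 0.1090 + 0.0537 + 0.4014 + 0.0867 = 0.6508 ≈ 0.651
Degrees of freedom = 4 − 1 = 3; critical value at α = 0.05 is 7.815.
Since 0.651 < 7.815, we fail to reject the null hypothesis — the data are consistent with the 9:3:3:1 ratio.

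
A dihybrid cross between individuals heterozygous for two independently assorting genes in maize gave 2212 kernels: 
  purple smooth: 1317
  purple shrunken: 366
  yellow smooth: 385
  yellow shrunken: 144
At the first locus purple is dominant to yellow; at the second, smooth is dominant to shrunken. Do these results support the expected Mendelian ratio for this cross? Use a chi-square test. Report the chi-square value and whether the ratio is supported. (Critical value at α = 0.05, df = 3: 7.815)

12.357; not consistent

A dihybrid F₂ with independent assortment and complete dominance at both loci gives a 9:3:3:1 phenotypic ratio.
Under the 9:3:3:1 hypothesis (Σ ratio = 16, N = 2212):
  purple smooth: 2212 × 9/16 = 1244.25
  purple shrunken: 2212 × 3/16 = 414.75
  yellow smooth: 2212 × 3/16 = 414.75
  yellow shrunken: 2212 × 1/16 = 138.25
χ² = Σ (O − E)² / E
  purple smooth: (1317 − 1244.25)² / 1244.25 = 4.2536
  purple shrunken: (366 − 414.75)² / 414.75 = 5.7301
  yellow smooth: (385 − 414.75)² / 414.75 = 2.1340
  yellow shrunken: (144 − 138.25)² / 138.25 = 0.2392
χ² = 4.2536 + 5.7301 + 2.1340 + 0.2392 = 12.3569 ≈ 12.357
Degrees of freedom = 4 − 1 = 3; critical value at α = 0.05 is 7.815.
Since 12.357 > 7.815, we reject the null hypothesis — the data do not fit the 9:3:3:1 ratio.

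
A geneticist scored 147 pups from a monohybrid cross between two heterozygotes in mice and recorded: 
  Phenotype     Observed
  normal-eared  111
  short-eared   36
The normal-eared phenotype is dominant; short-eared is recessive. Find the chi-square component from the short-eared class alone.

For a monohybrid cross between heterozygotes with complete dominance, the expected phenotypic ratio is 3:1.
Expected counts for N = 147 under a 3:1 ratio (total parts = 4):
  normal-eared: 147 × 3/4 = 110.25
  short-eared: 147 × 1/4 = 36.75
Contribution of short-eared: (36 − 36.75)² / 36.75 = 0.0153

0.015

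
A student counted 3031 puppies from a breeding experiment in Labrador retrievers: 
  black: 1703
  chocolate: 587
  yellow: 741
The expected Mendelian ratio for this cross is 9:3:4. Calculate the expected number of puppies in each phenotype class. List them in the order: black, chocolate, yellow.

Total ratio parts = 16. Expected numbers out of 3031:
  black: 3031 × 9/16 = 1704.9375
  chocolate: 3031 × 3/16 = 568.3125
  yellow: 3031 × 4/16 = 757.75

1704.9375, 568.3125, 757.75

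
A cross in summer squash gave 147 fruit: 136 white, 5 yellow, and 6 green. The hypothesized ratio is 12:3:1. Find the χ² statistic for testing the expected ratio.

Expected counts for N = 147 under a 12:3:1 ratio (total parts = 16):
  white: 147 × 12/16 = 110.25
  yellow: 147 × 3/16 = 27.5625
  green: 147 × 1/16 = 9.1875
χ² = Σ (O − E)² / E
  white: (136 − 110.25)² / 110.25 = 6.0142
  yellow: (5 − 27.5625)² / 27.5625 = 18.4695
  green: (6 − 9.1875)² / 9.1875 = 1.1059
χ² = 6.0142 + 18.4695 + 1.1059 = 25.5896 ≈ 25.590

25.590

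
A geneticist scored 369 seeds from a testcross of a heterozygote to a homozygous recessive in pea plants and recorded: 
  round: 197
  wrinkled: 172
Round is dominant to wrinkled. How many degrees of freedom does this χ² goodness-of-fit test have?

A testcross of a heterozygote (Aa × aa) gives a 1:1 phenotypic ratio.
A goodness-of-fit test with 2 phenotype classes has df = 2 − 1 = 1.

1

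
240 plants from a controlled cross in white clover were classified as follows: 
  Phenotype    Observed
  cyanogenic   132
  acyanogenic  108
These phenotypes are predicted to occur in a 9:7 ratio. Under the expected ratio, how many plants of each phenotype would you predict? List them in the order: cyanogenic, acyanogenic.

Total ratio parts = 16. Expected numbers out of 240:
  cyanogenic: 240 × 9/16 = 135
  acyanogenic: 240 × 7/16 = 105

135, 105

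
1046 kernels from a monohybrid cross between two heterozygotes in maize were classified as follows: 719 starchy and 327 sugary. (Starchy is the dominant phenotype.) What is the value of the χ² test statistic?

21.875

For a monohybrid cross between heterozygotes with complete dominance, the expected phenotypic ratio is 3:1.
Under the 3:1 hypothesis (Σ ratio = 4, N = 1046):
  starchy: 1046 × 3/4 = 784.5
  sugary: 1046 × 1/4 = 261.5
χ² = Σ (O − E)² / E
  starchy: (719 − 784.5)² / 784.5 = 5.4688
  sugary: (327 − 261.5)² / 261.5 = 16.4063
χ² = 5.4688 + 16.4063 = 21.8751 ≈ 21.875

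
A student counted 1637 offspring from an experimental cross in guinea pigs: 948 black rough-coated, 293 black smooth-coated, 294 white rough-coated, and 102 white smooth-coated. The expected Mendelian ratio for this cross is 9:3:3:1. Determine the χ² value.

1.982

Under the 9:3:3:1 hypothesis (Σ ratio = 16, N = 1637):
  black rough-coated: 1637 × 9/16 = 920.8125
  black smooth-coated: 1637 × 3/16 = 306.9375
  white rough-coated: 1637 × 3/16 = 306.9375
  white smooth-coated: 1637 × 1/16 = 102.3125
χ² = Σ (O − E)² / E
  black rough-coated: (948 − 920.8125)² / 920.8125 = 0.8027
  black smooth-coated: (293 − 306.9375)² / 306.9375 = 0.6329
  white rough-coated: (294 − 306.9375)² / 306.9375 = 0.5453
  white smooth-coated: (102 − 102.3125)² / 102.3125 = 0.0010
χ² = 0.8027 + 0.6329 + 0.5453 + 0.0010 = 1.9819 ≈ 1.982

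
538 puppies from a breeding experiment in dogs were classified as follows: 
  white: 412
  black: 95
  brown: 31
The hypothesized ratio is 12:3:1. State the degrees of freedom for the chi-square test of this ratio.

2

A goodness-of-fit test with 3 phenotype classes has df = 3 − 1 = 2.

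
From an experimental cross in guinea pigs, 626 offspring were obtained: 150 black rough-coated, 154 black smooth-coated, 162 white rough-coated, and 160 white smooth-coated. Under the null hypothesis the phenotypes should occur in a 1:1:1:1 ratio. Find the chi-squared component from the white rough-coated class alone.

0.193

The 1:1:1:1 ratio has 4 parts, so with N = 626 the expected counts are:
  black rough-coated: 626 × 1/4 = 156.5
  black smooth-coated: 626 × 1/4 = 156.5
  white rough-coated: 626 × 1/4 = 156.5
  white smooth-coated: 626 × 1/4 = 156.5
Contribution of white rough-coated: (162 − 156.5)² / 156.5 = 0.1933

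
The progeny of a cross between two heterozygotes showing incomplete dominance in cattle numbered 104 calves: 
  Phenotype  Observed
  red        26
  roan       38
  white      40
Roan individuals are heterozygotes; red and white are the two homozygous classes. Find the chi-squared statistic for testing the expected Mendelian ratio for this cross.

11.308

With incomplete dominance, a heterozygote × heterozygote cross gives a 1:2:1 phenotypic ratio.
Expected counts for N = 104 under a 1:2:1 ratio (total parts = 4):
  red: 104 × 1/4 = 26
  roan: 104 × 2/4 = 52
  white: 104 × 1/4 = 26
χ² = Σ (O − E)² / E
  red: (26 − 26)² / 26 = 0.0000
  roan: (38 − 52)² / 52 = 3.7692
  white: (40 − 26)² / 26 = 7.5385
χ² = 0.0000 + 3.7692 + 7.5385 = 11.3077 ≈ 11.308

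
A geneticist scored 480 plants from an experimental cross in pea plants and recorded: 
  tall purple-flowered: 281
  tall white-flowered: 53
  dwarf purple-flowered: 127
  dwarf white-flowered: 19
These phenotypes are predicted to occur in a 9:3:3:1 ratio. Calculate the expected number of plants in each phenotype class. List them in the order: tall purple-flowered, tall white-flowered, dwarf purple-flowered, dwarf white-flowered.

The 9:3:3:1 ratio has 16 parts, so with N = 480 the expected counts are:
  tall purple-flowered: 480 × 9/16 = 270
  tall white-flowered: 480 × 3/16 = 90
  dwarf purple-flowered: 480 × 3/16 = 90
  dwarf white-flowered: 480 × 1/16 = 30

270, 90, 90, 30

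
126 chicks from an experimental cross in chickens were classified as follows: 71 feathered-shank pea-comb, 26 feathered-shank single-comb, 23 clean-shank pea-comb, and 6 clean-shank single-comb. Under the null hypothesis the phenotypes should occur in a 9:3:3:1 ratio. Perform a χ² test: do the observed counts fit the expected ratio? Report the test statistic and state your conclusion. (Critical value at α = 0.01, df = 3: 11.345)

0.702; consistent

Under the 9:3:3:1 hypothesis (Σ ratio = 16, N = 126):
  feathered-shank pea-comb: 126 × 9/16 = 70.875
  feathered-shank single-comb: 126 × 3/16 = 23.625
  clean-shank pea-comb: 126 × 3/16 = 23.625
  clean-shank single-comb: 126 × 1/16 = 7.875
χ² = Σ (O − E)² / E
  feathered-shank pea-comb: (71 − 70.875)² / 70.875 = 0.0002
  feathered-shank single-comb: (26 − 23.625)² / 23.625 = 0.2388
  clean-shank pea-comb: (23 − 23.625)² / 23.625 = 0.0165
  clean-shank single-comb: (6 − 7.875)² / 7.875 = 0.4464
χ² = 0.0002 + 0.2388 + 0.0165 + 0.4464 = 0.7019 ≈ 0.702
Degrees of freedom = 4 − 1 = 3; critical value at α = 0.01 is 11.345.
Since 0.702 < 11.345, we fail to reject the null hypothesis — the data are consistent with the 9:3:3:1 ratio.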